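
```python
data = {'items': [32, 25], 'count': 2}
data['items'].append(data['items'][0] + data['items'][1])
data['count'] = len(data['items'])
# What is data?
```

After line 1: data = {'items': [32, 25], 'count': 2}
After line 2 (append 32 + 25 = 57): data = {'items': [32, 25, 57], 'count': 2}
After line 3 (count = len(items) = 3): data = {'items': [32, 25, 57], 'count': 3}

{'items': [32, 25, 57], 'count': 3}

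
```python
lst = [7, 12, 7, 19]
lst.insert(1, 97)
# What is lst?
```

[7, 97, 12, 7, 19]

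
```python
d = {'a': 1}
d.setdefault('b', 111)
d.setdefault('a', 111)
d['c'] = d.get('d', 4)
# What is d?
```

After line 1: d = {'a': 1}
After line 2 (setdefault adds 'b'=111): d = {'a': 1, 'b': 111}
After line 3 (setdefault 'a' no-op, already exists): d = {'a': 1, 'b': 111}
After line 4 (get('d', 4) returns default since 'd' not in d): d = {'a': 1, 'b': 111, 'c': 4}

{'a': 1, 'b': 111, 'c': 4}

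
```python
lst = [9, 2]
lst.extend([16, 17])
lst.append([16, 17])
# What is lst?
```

After line 1: lst = [9, 2]
After line 2 (extend unpacks [16, 17]): lst = [9, 2, 16, 17]
After line 3 (append adds [16, 17] as single element): lst = [9, 2, 16, 17, [16, 17]]

[9, 2, 16, 17, [16, 17]]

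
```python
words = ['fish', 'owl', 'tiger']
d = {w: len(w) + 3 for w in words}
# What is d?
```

{'fish': 7, 'owl': 6, 'tiger': 8}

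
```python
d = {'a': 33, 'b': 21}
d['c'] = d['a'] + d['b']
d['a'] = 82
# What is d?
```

After line 1: d = {'a': 33, 'b': 21}
After line 2 (d['c'] = 33 + 21): d = {'a': 33, 'b': 21, 'c': 54}
After line 3: d = {'a': 82, 'b': 21, 'c': 54}

{'a': 82, 'b': 21, 'c': 54}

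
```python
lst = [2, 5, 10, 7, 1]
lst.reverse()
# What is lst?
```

[1, 7, 10, 5, 2]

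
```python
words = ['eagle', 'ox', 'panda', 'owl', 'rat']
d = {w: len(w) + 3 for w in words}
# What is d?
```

{'eagle': 8, 'ox': 5, 'panda': 8, 'owl': 6, 'rat': 6}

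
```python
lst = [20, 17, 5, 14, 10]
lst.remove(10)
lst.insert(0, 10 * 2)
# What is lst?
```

After line 1: lst = [20, 17, 5, 14, 10]
After line 2 (remove first 10): lst = [20, 17, 5, 14]
After line 3 (insert 20 at index 0): lst = [20, 20, 17, 5, 14]

[20, 20, 17, 5, 14]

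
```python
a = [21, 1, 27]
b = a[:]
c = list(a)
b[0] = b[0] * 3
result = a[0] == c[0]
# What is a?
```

After line 1: a = [21, 1, 27]
After line 2 (b = a[:], copy): a = [21, 1, 27], b = [21, 1, 27]
After line 3 (c = list(a) is a copy, new object): c = [21, 1, 27]
After line 4 (b[0] = 21 * 3 = 63; only b mutates (copy)): a = [21, 1, 27], b = [63, 1, 27], c = [21, 1, 27]
After line 5 (a[0] = 21, c[0] = 21; result = True)

[21, 1, 27]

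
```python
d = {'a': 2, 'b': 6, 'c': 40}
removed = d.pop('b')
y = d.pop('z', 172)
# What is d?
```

After line 1: d = {'a': 2, 'b': 6, 'c': 40}
After line 2 (pop 'b' returns 6): d = {'a': 2, 'c': 40}, removed = 6
After line 3 (pop 'z' missing, returns default 172): d = {'a': 2, 'c': 40}, y = 172

{'a': 2, 'c': 40}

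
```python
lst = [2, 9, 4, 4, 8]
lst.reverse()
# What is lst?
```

[8, 4, 4, 9, 2]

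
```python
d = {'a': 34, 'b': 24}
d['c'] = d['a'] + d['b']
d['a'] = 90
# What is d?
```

After line 1: d = {'a': 34, 'b': 24}
After line 2 (d['c'] = 34 + 24): d = {'a': 34, 'b': 24, 'c': 58}
After line 3: d = {'a': 90, 'b': 24, 'c': 58}

{'a': 90, 'b': 24, 'c': 58}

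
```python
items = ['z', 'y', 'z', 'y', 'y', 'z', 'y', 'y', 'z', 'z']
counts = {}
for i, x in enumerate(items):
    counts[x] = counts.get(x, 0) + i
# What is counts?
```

Initial: counts = {}, items = ['z', 'y', 'z', 'y', 'y', 'z', 'y', 'y', 'z', 'z']
i=0, x='z': counts = {'z': 0}
i=1, x='y': counts = {'z': 0, 'y': 1}
i=2, x='z': counts = {'z': 2, 'y': 1}
i=3, x='y': counts = {'z': 2, 'y': 4}
i=4, x='y': counts = {'z': 2, 'y': 8}
i=5, x='z': counts = {'z': 7, 'y': 8}
i=6, x='y': counts = {'z': 7, 'y': 14}
i=7, x='y': counts = {'z': 7, 'y': 21}
i=8, x='z': counts = {'z': 15, 'y': 21}
i=9, x='z': counts = {'z': 24, 'y': 21}

{'z': 24, 'y': 21}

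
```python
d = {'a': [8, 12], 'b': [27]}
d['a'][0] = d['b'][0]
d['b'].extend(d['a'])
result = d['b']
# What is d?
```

After line 1: d = {'a': [8, 12], 'b': [27]}
After line 2 (a[0] = b[0] = 27): d = {'a': [27, 12], 'b': [27]}
After line 3 (b.extend(a) appends [27, 12]): d = {'a': [27, 12], 'b': [27, 27, 12]}
After line 4: result = d['b'] = [27, 27, 12]

{'a': [27, 12], 'b': [27, 27, 12]}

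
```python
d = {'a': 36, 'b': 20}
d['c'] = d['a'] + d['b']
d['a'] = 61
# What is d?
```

After line 1: d = {'a': 36, 'b': 20}
After line 2 (d['c'] = 36 + 20): d = {'a': 36, 'b': 20, 'c': 56}
After line 3: d = {'a': 61, 'b': 20, 'c': 56}

{'a': 61, 'b': 20, 'c': 56}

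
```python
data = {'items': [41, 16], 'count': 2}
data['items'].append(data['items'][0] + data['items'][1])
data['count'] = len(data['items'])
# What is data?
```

After line 1: data = {'items': [41, 16], 'count': 2}
After line 2 (append 41 + 16 = 57): data = {'items': [41, 16, 57], 'count': 2}
After line 3 (count = len(items) = 3): data = {'items': [41, 16, 57], 'count': 3}

{'items': [41, 16, 57], 'count': 3}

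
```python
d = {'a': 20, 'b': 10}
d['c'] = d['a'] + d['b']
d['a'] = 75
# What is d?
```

After line 1: d = {'a': 20, 'b': 10}
After line 2 (d['c'] = 20 + 10): d = {'a': 20, 'b': 10, 'c': 30}
After line 3: d = {'a': 75, 'b': 10, 'c': 30}

{'a': 75, 'b': 10, 'c': 30}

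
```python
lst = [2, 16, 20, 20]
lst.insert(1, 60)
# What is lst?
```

[2, 60, 16, 20, 20]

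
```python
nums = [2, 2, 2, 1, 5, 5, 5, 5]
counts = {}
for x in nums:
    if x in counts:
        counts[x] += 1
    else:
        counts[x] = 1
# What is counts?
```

Initial: counts = {}, nums = [2, 2, 2, 1, 5, 5, 5, 5]
See 2: counts = {2: 1}
See 2: counts = {2: 2}
See 2: counts = {2: 3}
See 1: counts = {2: 3, 1: 1}
See 5: counts = {2: 3, 1: 1, 5: 1}
See 5: counts = {2: 3, 1: 1, 5: 2}
See 5: counts = {2: 3, 1: 1, 5: 3}
See 5: counts = {2: 3, 1: 1, 5: 4}

{2: 3, 1: 1, 5: 4}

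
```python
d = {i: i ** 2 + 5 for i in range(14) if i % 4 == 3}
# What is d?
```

{3: 14, 7: 54, 11: 126}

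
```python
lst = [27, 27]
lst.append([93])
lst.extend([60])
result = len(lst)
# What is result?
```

After line 1: lst = [27, 27]
After line 2 (append adds [93] as single element): lst = [27, 27, [93]]
After line 3 (extend unpacks [60], adds 60): lst = [27, 27, [93], 60]
After line 4: result = len(lst) = 4

4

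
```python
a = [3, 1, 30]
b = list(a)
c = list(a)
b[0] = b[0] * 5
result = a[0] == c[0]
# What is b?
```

After line 1: a = [3, 1, 30]
After line 2 (b = list(a), copy): a = [3, 1, 30], b = [3, 1, 30]
After line 3 (c = list(a) is a copy, new object): c = [3, 1, 30]
After line 4 (b[0] = 3 * 5 = 15; only b mutates (copy)): a = [3, 1, 30], b = [15, 1, 30], c = [3, 1, 30]
After line 5 (a[0] = 3, c[0] = 3; result = True)

[15, 1, 30]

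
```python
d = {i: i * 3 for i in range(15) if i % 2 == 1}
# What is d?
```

{1: 3, 3: 9, 5: 15, 7: 21, 9: 27, 11: 33, 13: 39}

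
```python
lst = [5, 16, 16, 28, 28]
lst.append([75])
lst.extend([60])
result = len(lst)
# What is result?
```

After line 1: lst = [5, 16, 16, 28, 28]
After line 2 (append adds [75] as single element): lst = [5, 16, 16, 28, 28, [75]]
After line 3 (extend unpacks [60], adds 60): lst = [5, 16, 16, 28, 28, [75], 60]
After line 4: result = len(lst) = 7

7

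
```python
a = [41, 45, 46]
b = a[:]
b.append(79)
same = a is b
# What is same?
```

After line 1: a = [41, 45, 46]
After line 2 (b = a[:] is a shallow copy, new object): a = [41, 45, 46], b = [41, 45, 46]
After line 3 (append only mutates b): a = [41, 45, 46], b = [41, 45, 46, 79]
After line 4 (same = a is b; different objects -> False): same = False

False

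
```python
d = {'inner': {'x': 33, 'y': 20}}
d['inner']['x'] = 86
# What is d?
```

After line 1: d = {'inner': {'x': 33, 'y': 20}}
After line 2 (inner x overwritten): d = {'inner': {'x': 86, 'y': 20}}

{'inner': {'x': 86, 'y': 20}}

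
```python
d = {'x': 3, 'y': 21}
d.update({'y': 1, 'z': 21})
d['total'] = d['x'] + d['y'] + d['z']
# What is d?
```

After line 1: d = {'x': 3, 'y': 21}
After line 2 (y overwritten, z added): d = {'x': 3, 'y': 1, 'z': 21}
After line 3 (total = 3 + 1 + 21 = 25): d = {'x': 3, 'y': 1, 'z': 21, 'total': 25}

{'x': 3, 'y': 1, 'z': 21, 'total': 25}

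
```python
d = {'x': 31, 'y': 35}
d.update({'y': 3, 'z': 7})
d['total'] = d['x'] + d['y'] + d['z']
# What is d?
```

After line 1: d = {'x': 31, 'y': 35}
After line 2 (y overwritten, z added): d = {'x': 31, 'y': 3, 'z': 7}
After line 3 (total = 31 + 3 + 7 = 41): d = {'x': 31, 'y': 3, 'z': 7, 'total': 41}

{'x': 31, 'y': 3, 'z': 7, 'total': 41}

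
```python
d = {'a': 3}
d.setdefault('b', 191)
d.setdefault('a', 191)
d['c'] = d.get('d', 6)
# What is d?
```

After line 1: d = {'a': 3}
After line 2 (setdefault adds 'b'=191): d = {'a': 3, 'b': 191}
After line 3 (setdefault 'a' no-op, already exists): d = {'a': 3, 'b': 191}
After line 4 (get('d', 6) returns default since 'd' not in d): d = {'a': 3, 'b': 191, 'c': 6}

{'a': 3, 'b': 191, 'c': 6}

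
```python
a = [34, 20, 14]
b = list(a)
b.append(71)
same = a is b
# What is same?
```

After line 1: a = [34, 20, 14]
After line 2 (b = list(a) is a shallow copy, new object): a = [34, 20, 14], b = [34, 20, 14]
After line 3 (append only mutates b): a = [34, 20, 14], b = [34, 20, 14, 71]
After line 4 (same = a is b; different objects -> False): same = False

False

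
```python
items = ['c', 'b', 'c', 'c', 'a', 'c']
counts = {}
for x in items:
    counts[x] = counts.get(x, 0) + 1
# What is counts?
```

Initial: counts = {}, items = ['c', 'b', 'c', 'c', 'a', 'c']
See 'c': counts = {'c': 1}
See 'b': counts = {'c': 1, 'b': 1}
See 'c': counts = {'c': 2, 'b': 1}
See 'c': counts = {'c': 3, 'b': 1}
See 'a': counts = {'c': 3, 'b': 1, 'a': 1}
See 'c': counts = {'c': 4, 'b': 1, 'a': 1}

{'c': 4, 'b': 1, 'a': 1}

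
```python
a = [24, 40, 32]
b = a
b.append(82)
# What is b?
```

After line 1: a = [24, 40, 32]
After line 2 (b = a is an alias, same object): a = [24, 40, 32], b = [24, 40, 32]
After line 3 (b.append mutates the shared list): a = [24, 40, 32, 82], b = [24, 40, 32, 82]

[24, 40, 32, 82]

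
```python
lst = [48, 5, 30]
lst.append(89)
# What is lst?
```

[48, 5, 30, 89]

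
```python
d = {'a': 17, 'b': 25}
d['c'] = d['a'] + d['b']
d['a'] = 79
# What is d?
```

After line 1: d = {'a': 17, 'b': 25}
After line 2 (d['c'] = 17 + 25): d = {'a': 17, 'b': 25, 'c': 42}
After line 3: d = {'a': 79, 'b': 25, 'c': 42}

{'a': 79, 'b': 25, 'c': 42}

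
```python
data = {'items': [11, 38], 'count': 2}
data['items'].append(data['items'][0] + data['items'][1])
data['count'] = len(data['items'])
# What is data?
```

After line 1: data = {'items': [11, 38], 'count': 2}
After line 2 (append 11 + 38 = 49): data = {'items': [11, 38, 49], 'count': 2}
After line 3 (count = len(items) = 3): data = {'items': [11, 38, 49], 'count': 3}

{'items': [11, 38, 49], 'count': 3}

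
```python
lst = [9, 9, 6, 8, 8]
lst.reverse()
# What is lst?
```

[8, 8, 6, 9, 9]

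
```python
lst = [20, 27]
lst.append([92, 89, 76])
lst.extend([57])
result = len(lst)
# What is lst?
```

After line 1: lst = [20, 27]
After line 2 (append adds [92, 89, 76] as single element): lst = [20, 27, [92, 89, 76]]
After line 3 (extend unpacks [57], adds 57): lst = [20, 27, [92, 89, 76], 57]
After line 4: result = len(lst) = 4

[20, 27, [92, 89, 76], 57]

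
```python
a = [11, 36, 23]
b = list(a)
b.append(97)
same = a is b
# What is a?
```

After line 1: a = [11, 36, 23]
After line 2 (b = list(a) is a shallow copy, new object): a = [11, 36, 23], b = [11, 36, 23]
After line 3 (append only mutates b): a = [11, 36, 23], b = [11, 36, 23, 97]
After line 4 (same = a is b; different objects -> False): same = False

[11, 36, 23]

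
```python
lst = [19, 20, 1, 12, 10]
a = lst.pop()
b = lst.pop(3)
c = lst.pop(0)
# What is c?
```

After line 1: lst = [19, 20, 1, 12, 10]
After line 2 (pop() -> a = 10): lst = [19, 20, 1, 12]
After line 3 (pop(3) -> b = 12): lst = [19, 20, 1]
After line 4 (pop(0) -> c = 19): lst = [20, 1]

19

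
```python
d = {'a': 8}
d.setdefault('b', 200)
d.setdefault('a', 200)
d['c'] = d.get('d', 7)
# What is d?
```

After line 1: d = {'a': 8}
After line 2 (setdefault adds 'b'=200): d = {'a': 8, 'b': 200}
After line 3 (setdefault 'a' no-op, already exists): d = {'a': 8, 'b': 200}
After line 4 (get('d', 7) returns default since 'd' not in d): d = {'a': 8, 'b': 200, 'c': 7}

{'a': 8, 'b': 200, 'c': 7}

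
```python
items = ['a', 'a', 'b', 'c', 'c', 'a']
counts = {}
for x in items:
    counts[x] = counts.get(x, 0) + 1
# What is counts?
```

Initial: counts = {}, items = ['a', 'a', 'b', 'c', 'c', 'a']
See 'a': counts = {'a': 1}
See 'a': counts = {'a': 2}
See 'b': counts = {'a': 2, 'b': 1}
See 'c': counts = {'a': 2, 'b': 1, 'c': 1}
See 'c': counts = {'a': 2, 'b': 1, 'c': 2}
See 'a': counts = {'a': 3, 'b': 1, 'c': 2}

{'a': 3, 'b': 1, 'c': 2}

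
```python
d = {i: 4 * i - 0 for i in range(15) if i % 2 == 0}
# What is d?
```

{0: 0, 2: 8, 4: 16, 6: 24, 8: 32, 10: 40, 12: 48, 14: 56}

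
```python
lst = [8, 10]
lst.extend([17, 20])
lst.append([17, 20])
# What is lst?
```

After line 1: lst = [8, 10]
After line 2 (extend unpacks [17, 20]): lst = [8, 10, 17, 20]
After line 3 (append adds [17, 20] as single element): lst = [8, 10, 17, 20, [17, 20]]

[8, 10, 17, 20, [17, 20]]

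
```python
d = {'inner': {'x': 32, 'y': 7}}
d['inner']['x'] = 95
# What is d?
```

After line 1: d = {'inner': {'x': 32, 'y': 7}}
After line 2 (inner x overwritten): d = {'inner': {'x': 95, 'y': 7}}

{'inner': {'x': 95, 'y': 7}}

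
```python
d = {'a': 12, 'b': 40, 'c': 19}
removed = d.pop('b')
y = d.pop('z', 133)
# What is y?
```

After line 1: d = {'a': 12, 'b': 40, 'c': 19}
After line 2 (pop 'b' returns 40): d = {'a': 12, 'c': 19}, removed = 40
After line 3 (pop 'z' missing, returns default 133): d = {'a': 12, 'c': 19}, y = 133

133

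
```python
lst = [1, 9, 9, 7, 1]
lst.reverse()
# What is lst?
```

[1, 7, 9, 9, 1]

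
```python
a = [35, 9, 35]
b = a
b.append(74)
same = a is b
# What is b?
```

After line 1: a = [35, 9, 35]
After line 2 (b = a is an alias, same object): a = [35, 9, 35], b = [35, 9, 35]
After line 3 (b.append mutates the shared list): a = [35, 9, 35, 74], b = [35, 9, 35, 74]
After line 4 (same = a is b; same object -> True): same = True

[35, 9, 35, 74]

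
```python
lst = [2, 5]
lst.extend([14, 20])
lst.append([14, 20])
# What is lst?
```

After line 1: lst = [2, 5]
After line 2 (extend unpacks [14, 20]): lst = [2, 5, 14, 20]
After line 3 (append adds [14, 20] as single element): lst = [2, 5, 14, 20, [14, 20]]

[2, 5, 14, 20, [14, 20]]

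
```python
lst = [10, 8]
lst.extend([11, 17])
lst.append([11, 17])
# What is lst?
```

After line 1: lst = [10, 8]
After line 2 (extend unpacks [11, 17]): lst = [10, 8, 11, 17]
After line 3 (append adds [11, 17] as single element): lst = [10, 8, 11, 17, [11, 17]]

[10, 8, 11, 17, [11, 17]]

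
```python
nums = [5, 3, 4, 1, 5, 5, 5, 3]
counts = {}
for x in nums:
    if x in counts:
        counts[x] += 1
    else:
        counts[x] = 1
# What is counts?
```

Initial: counts = {}, nums = [5, 3, 4, 1, 5, 5, 5, 3]
See 5: counts = {5: 1}
See 3: counts = {5: 1, 3: 1}
See 4: counts = {5: 1, 3: 1, 4: 1}
See 1: counts = {5: 1, 3: 1, 4: 1, 1: 1}
See 5: counts = {5: 2, 3: 1, 4: 1, 1: 1}
See 5: counts = {5: 3, 3: 1, 4: 1, 1: 1}
See 5: counts = {5: 4, 3: 1, 4: 1, 1: 1}
See 3: counts = {5: 4, 3: 2, 4: 1, 1: 1}

{5: 4, 3: 2, 4: 1, 1: 1}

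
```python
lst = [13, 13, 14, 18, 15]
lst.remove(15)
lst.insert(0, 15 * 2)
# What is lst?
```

After line 1: lst = [13, 13, 14, 18, 15]
After line 2 (remove first 15): lst = [13, 13, 14, 18]
After line 3 (insert 30 at index 0): lst = [30, 13, 13, 14, 18]

[30, 13, 13, 14, 18]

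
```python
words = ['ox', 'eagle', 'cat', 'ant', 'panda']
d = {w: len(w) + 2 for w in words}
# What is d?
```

{'ox': 4, 'eagle': 7, 'cat': 5, 'ant': 5, 'panda': 7}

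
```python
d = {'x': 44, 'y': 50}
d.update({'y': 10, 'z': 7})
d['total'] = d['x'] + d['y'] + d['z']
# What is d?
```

After line 1: d = {'x': 44, 'y': 50}
After line 2 (y overwritten, z added): d = {'x': 44, 'y': 10, 'z': 7}
After line 3 (total = 44 + 10 + 7 = 61): d = {'x': 44, 'y': 10, 'z': 7, 'total': 61}

{'x': 44, 'y': 10, 'z': 7, 'total': 61}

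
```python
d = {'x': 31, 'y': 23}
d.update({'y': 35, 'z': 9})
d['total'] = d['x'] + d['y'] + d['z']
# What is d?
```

After line 1: d = {'x': 31, 'y': 23}
After line 2 (y overwritten, z added): d = {'x': 31, 'y': 35, 'z': 9}
After line 3 (total = 31 + 35 + 9 = 75): d = {'x': 31, 'y': 35, 'z': 9, 'total': 75}

{'x': 31, 'y': 35, 'z': 9, 'total': 75}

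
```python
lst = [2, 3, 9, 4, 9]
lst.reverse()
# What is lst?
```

[9, 4, 9, 3, 2]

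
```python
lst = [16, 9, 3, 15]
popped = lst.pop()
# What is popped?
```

15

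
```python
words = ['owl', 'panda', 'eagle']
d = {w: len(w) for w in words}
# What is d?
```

{'owl': 3, 'panda': 5, 'eagle': 5}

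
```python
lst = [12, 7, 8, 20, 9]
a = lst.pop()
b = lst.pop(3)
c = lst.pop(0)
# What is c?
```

After line 1: lst = [12, 7, 8, 20, 9]
After line 2 (pop() -> a = 9): lst = [12, 7, 8, 20]
After line 3 (pop(3) -> b = 20): lst = [12, 7, 8]
After line 4 (pop(0) -> c = 12): lst = [7, 8]

12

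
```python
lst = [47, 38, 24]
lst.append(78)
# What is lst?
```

[47, 38, 24, 78]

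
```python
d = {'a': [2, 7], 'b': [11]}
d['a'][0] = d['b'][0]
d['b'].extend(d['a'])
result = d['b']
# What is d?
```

After line 1: d = {'a': [2, 7], 'b': [11]}
After line 2 (a[0] = b[0] = 11): d = {'a': [11, 7], 'b': [11]}
After line 3 (b.extend(a) appends [11, 7]): d = {'a': [11, 7], 'b': [11, 11, 7]}
After line 4: result = d['b'] = [11, 11, 7]

{'a': [11, 7], 'b': [11, 11, 7]}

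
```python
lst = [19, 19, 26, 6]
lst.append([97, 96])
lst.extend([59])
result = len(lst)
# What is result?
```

After line 1: lst = [19, 19, 26, 6]
After line 2 (append adds [97, 96] as single element): lst = [19, 19, 26, 6, [97, 96]]
After line 3 (extend unpacks [59], adds 59): lst = [19, 19, 26, 6, [97, 96], 59]
After line 4: result = len(lst) = 6

6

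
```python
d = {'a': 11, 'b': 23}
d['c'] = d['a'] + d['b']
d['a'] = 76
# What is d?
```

After line 1: d = {'a': 11, 'b': 23}
After line 2 (d['c'] = 11 + 23): d = {'a': 11, 'b': 23, 'c': 34}
After line 3: d = {'a': 76, 'b': 23, 'c': 34}

{'a': 76, 'b': 23, 'c': 34}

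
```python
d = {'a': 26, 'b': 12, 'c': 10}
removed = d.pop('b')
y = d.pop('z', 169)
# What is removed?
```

After line 1: d = {'a': 26, 'b': 12, 'c': 10}
After line 2 (pop 'b' returns 12): d = {'a': 26, 'c': 10}, removed = 12
After line 3 (pop 'z' missing, returns default 169): d = {'a': 26, 'c': 10}, y = 169

12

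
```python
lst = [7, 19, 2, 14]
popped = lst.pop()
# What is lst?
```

[7, 19, 2]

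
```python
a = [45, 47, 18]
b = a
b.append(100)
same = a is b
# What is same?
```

After line 1: a = [45, 47, 18]
After line 2 (b = a is an alias, same object): a = [45, 47, 18], b = [45, 47, 18]
After line 3 (b.append mutates the shared list): a = [45, 47, 18, 100], b = [45, 47, 18, 100]
After line 4 (same = a is b; same object -> True): same = True

True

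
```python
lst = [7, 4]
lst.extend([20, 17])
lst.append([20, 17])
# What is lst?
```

After line 1: lst = [7, 4]
After line 2 (extend unpacks [20, 17]): lst = [7, 4, 20, 17]
After line 3 (append adds [20, 17] as single element): lst = [7, 4, 20, 17, [20, 17]]

[7, 4, 20, 17, [20, 17]]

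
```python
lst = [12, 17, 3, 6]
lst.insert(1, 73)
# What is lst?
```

[12, 73, 17, 3, 6]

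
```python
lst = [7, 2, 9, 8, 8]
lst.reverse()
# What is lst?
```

[8, 8, 9, 2, 7]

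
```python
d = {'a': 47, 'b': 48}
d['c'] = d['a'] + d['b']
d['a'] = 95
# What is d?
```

After line 1: d = {'a': 47, 'b': 48}
After line 2 (d['c'] = 47 + 48): d = {'a': 47, 'b': 48, 'c': 95}
After line 3: d = {'a': 95, 'b': 48, 'c': 95}

{'a': 95, 'b': 48, 'c': 95}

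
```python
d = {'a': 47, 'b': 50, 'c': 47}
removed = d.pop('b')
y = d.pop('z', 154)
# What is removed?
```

After line 1: d = {'a': 47, 'b': 50, 'c': 47}
After line 2 (pop 'b' returns 50): d = {'a': 47, 'c': 47}, removed = 50
After line 3 (pop 'z' missing, returns default 154): d = {'a': 47, 'c': 47}, y = 154

50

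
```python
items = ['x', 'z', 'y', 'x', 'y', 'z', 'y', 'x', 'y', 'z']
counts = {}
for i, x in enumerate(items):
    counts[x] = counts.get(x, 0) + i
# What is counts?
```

Initial: counts = {}, items = ['x', 'z', 'y', 'x', 'y', 'z', 'y', 'x', 'y', 'z']
i=0, x='x': counts = {'x': 0}
i=1, x='z': counts = {'x': 0, 'z': 1}
i=2, x='y': counts = {'x': 0, 'z': 1, 'y': 2}
i=3, x='x': counts = {'x': 3, 'z': 1, 'y': 2}
i=4, x='y': counts = {'x': 3, 'z': 1, 'y': 6}
i=5, x='z': counts = {'x': 3, 'z': 6, 'y': 6}
i=6, x='y': counts = {'x': 3, 'z': 6, 'y': 12}
i=7, x='x': counts = {'x': 10, 'z': 6, 'y': 12}
i=8, x='y': counts = {'x': 10, 'z': 6, 'y': 20}
i=9, x='z': counts = {'x': 10, 'z': 15, 'y': 20}

{'x': 10, 'z': 15, 'y': 20}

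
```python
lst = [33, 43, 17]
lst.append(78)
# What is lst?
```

[33, 43, 17, 78]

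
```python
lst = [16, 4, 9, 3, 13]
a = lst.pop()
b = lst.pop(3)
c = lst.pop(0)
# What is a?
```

After line 1: lst = [16, 4, 9, 3, 13]
After line 2 (pop() -> a = 13): lst = [16, 4, 9, 3]
After line 3 (pop(3) -> b = 3): lst = [16, 4, 9]
After line 4 (pop(0) -> c = 16): lst = [4, 9]

13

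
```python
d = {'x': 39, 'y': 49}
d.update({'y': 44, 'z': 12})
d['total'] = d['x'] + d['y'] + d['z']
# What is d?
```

After line 1: d = {'x': 39, 'y': 49}
After line 2 (y overwritten, z added): d = {'x': 39, 'y': 44, 'z': 12}
After line 3 (total = 39 + 44 + 12 = 95): d = {'x': 39, 'y': 44, 'z': 12, 'total': 95}

{'x': 39, 'y': 44, 'z': 12, 'total': 95}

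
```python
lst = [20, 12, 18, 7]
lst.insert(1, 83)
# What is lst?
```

[20, 83, 12, 18, 7]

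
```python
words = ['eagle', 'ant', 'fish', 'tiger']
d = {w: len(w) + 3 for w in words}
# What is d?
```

{'eagle': 8, 'ant': 6, 'fish': 7, 'tiger': 8}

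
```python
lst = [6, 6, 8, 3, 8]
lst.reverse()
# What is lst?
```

[8, 3, 8, 6, 6]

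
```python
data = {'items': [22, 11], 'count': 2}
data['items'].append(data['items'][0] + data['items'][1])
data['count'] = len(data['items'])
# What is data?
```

After line 1: data = {'items': [22, 11], 'count': 2}
After line 2 (append 22 + 11 = 33): data = {'items': [22, 11, 33], 'count': 2}
After line 3 (count = len(items) = 3): data = {'items': [22, 11, 33], 'count': 3}

{'items': [22, 11, 33], 'count': 3}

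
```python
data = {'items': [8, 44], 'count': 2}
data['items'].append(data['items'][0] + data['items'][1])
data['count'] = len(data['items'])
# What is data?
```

After line 1: data = {'items': [8, 44], 'count': 2}
After line 2 (append 8 + 44 = 52): data = {'items': [8, 44, 52], 'count': 2}
After line 3 (count = len(items) = 3): data = {'items': [8, 44, 52], 'count': 3}

{'items': [8, 44, 52], 'count': 3}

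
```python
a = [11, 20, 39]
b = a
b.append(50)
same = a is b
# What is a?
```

After line 1: a = [11, 20, 39]
After line 2 (b = a is an alias, same object): a = [11, 20, 39], b = [11, 20, 39]
After line 3 (b.append mutates the shared list): a = [11, 20, 39, 50], b = [11, 20, 39, 50]
After line 4 (same = a is b; same object -> True): same = True

[11, 20, 39, 50]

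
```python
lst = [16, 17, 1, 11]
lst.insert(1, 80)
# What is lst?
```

[16, 80, 17, 1, 11]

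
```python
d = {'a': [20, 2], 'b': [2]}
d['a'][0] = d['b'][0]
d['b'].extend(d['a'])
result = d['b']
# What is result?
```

After line 1: d = {'a': [20, 2], 'b': [2]}
After line 2 (a[0] = b[0] = 2): d = {'a': [2, 2], 'b': [2]}
After line 3 (b.extend(a) appends [2, 2]): d = {'a': [2, 2], 'b': [2, 2, 2]}
After line 4: result = d['b'] = [2, 2, 2]

[2, 2, 2]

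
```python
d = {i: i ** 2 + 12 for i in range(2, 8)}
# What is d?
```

{2: 16, 3: 21, 4: 28, 5: 37, 6: 48, 7: 61}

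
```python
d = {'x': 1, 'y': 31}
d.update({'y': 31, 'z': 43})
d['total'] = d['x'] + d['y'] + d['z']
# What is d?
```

After line 1: d = {'x': 1, 'y': 31}
After line 2 (y overwritten, z added): d = {'x': 1, 'y': 31, 'z': 43}
After line 3 (total = 1 + 31 + 43 = 75): d = {'x': 1, 'y': 31, 'z': 43, 'total': 75}

{'x': 1, 'y': 31, 'z': 43, 'total': 75}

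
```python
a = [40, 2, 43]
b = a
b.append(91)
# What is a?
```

After line 1: a = [40, 2, 43]
After line 2 (b = a is an alias, same object): a = [40, 2, 43], b = [40, 2, 43]
After line 3 (b.append mutates the shared list): a = [40, 2, 43, 91], b = [40, 2, 43, 91]

[40, 2, 43, 91]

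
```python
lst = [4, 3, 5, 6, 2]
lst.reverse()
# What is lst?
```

[2, 6, 5, 3, 4]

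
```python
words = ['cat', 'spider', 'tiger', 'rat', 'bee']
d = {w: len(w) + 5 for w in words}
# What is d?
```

{'cat': 8, 'spider': 11, 'tiger': 10, 'rat': 8, 'bee': 8}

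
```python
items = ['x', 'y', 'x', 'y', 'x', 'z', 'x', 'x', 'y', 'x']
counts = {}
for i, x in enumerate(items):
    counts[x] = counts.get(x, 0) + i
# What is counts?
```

Initial: counts = {}, items = ['x', 'y', 'x', 'y', 'x', 'z', 'x', 'x', 'y', 'x']
i=0, x='x': counts = {'x': 0}
i=1, x='y': counts = {'x': 0, 'y': 1}
i=2, x='x': counts = {'x': 2, 'y': 1}
i=3, x='y': counts = {'x': 2, 'y': 4}
i=4, x='x': counts = {'x': 6, 'y': 4}
i=5, x='z': counts = {'x': 6, 'y': 4, 'z': 5}
i=6, x='x': counts = {'x': 12, 'y': 4, 'z': 5}
i=7, x='x': counts = {'x': 19, 'y': 4, 'z': 5}
i=8, x='y': counts = {'x': 19, 'y': 12, 'z': 5}
i=9, x='x': counts = {'x': 28, 'y': 12, 'z': 5}

{'x': 28, 'y': 12, 'z': 5}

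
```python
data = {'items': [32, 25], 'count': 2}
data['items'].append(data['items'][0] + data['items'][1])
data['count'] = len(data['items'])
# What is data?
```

After line 1: data = {'items': [32, 25], 'count': 2}
After line 2 (append 32 + 25 = 57): data = {'items': [32, 25, 57], 'count': 2}
After line 3 (count = len(items) = 3): data = {'items': [32, 25, 57], 'count': 3}

{'items': [32, 25, 57], 'count': 3}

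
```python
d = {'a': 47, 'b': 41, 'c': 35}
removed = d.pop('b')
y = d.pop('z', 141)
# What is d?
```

After line 1: d = {'a': 47, 'b': 41, 'c': 35}
After line 2 (pop 'b' returns 41): d = {'a': 47, 'c': 35}, removed = 41
After line 3 (pop 'z' missing, returns default 141): d = {'a': 47, 'c': 35}, y = 141

{'a': 47, 'c': 35}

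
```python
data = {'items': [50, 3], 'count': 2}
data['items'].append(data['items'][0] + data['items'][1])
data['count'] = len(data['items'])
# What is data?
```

After line 1: data = {'items': [50, 3], 'count': 2}
After line 2 (append 50 + 3 = 53): data = {'items': [50, 3, 53], 'count': 2}
After line 3 (count = len(items) = 3): data = {'items': [50, 3, 53], 'count': 3}

{'items': [50, 3, 53], 'count': 3}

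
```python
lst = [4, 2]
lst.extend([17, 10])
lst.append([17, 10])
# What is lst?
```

After line 1: lst = [4, 2]
After line 2 (extend unpacks [17, 10]): lst = [4, 2, 17, 10]
After line 3 (append adds [17, 10] as single element): lst = [4, 2, 17, 10, [17, 10]]

[4, 2, 17, 10, [17, 10]]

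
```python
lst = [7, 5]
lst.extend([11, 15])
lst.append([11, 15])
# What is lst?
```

After line 1: lst = [7, 5]
After line 2 (extend unpacks [11, 15]): lst = [7, 5, 11, 15]
After line 3 (append adds [11, 15] as single element): lst = [7, 5, 11, 15, [11, 15]]

[7, 5, 11, 15, [11, 15]]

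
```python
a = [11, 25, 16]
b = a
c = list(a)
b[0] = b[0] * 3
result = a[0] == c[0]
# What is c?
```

After line 1: a = [11, 25, 16]
After line 2 (b = a, alias): a = [11, 25, 16], b = [11, 25, 16]
After line 3 (c = list(a) is a copy, new object): c = [11, 25, 16]
After line 4 (b[0] = 11 * 3 = 33; mutates shared a/b): a = b = [33, 25, 16], c = [11, 25, 16]
After line 5 (a[0] = 33, c[0] = 11; result = False)

[11, 25, 16]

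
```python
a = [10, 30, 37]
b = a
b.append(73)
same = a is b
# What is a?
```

After line 1: a = [10, 30, 37]
After line 2 (b = a is an alias, same object): a = [10, 30, 37], b = [10, 30, 37]
After line 3 (b.append mutates the shared list): a = [10, 30, 37, 73], b = [10, 30, 37, 73]
After line 4 (same = a is b; same object -> True): same = True

[10, 30, 37, 73]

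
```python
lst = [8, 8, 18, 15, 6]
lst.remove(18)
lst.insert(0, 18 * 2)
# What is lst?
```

After line 1: lst = [8, 8, 18, 15, 6]
After line 2 (remove first 18): lst = [8, 8, 15, 6]
After line 3 (insert 36 at index 0): lst = [36, 8, 8, 15, 6]

[36, 8, 8, 15, 6]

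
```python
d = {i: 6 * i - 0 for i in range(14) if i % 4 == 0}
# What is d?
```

{0: 0, 4: 24, 8: 48, 12: 72}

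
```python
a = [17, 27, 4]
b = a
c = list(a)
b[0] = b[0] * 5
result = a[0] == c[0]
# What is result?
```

After line 1: a = [17, 27, 4]
After line 2 (b = a, alias): a = [17, 27, 4], b = [17, 27, 4]
After line 3 (c = list(a) is a copy, new object): c = [17, 27, 4]
After line 4 (b[0] = 17 * 5 = 85; mutates shared a/b): a = b = [85, 27, 4], c = [17, 27, 4]
After line 5 (a[0] = 85, c[0] = 17; result = False)

False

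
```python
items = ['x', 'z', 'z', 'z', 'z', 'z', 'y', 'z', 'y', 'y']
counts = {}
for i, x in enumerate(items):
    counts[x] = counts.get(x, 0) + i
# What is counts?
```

Initial: counts = {}, items = ['x', 'z', 'z', 'z', 'z', 'z', 'y', 'z', 'y', 'y']
i=0, x='x': counts = {'x': 0}
i=1, x='z': counts = {'x': 0, 'z': 1}
i=2, x='z': counts = {'x': 0, 'z': 3}
i=3, x='z': counts = {'x': 0, 'z': 6}
i=4, x='z': counts = {'x': 0, 'z': 10}
i=5, x='z': counts = {'x': 0, 'z': 15}
i=6, x='y': counts = {'x': 0, 'z': 15, 'y': 6}
i=7, x='z': counts = {'x': 0, 'z': 22, 'y': 6}
i=8, x='y': counts = {'x': 0, 'z': 22, 'y': 14}
i=9, x='y': counts = {'x': 0, 'z': 22, 'y': 23}

{'x': 0, 'z': 22, 'y': 23}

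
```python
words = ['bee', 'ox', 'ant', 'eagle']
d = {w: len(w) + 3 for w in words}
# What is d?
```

{'bee': 6, 'ox': 5, 'ant': 6, 'eagle': 8}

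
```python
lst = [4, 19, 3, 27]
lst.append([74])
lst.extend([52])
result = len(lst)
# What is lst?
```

After line 1: lst = [4, 19, 3, 27]
After line 2 (append adds [74] as single element): lst = [4, 19, 3, 27, [74]]
After line 3 (extend unpacks [52], adds 52): lst = [4, 19, 3, 27, [74], 52]
After line 4: result = len(lst) = 6

[4, 19, 3, 27, [74], 52]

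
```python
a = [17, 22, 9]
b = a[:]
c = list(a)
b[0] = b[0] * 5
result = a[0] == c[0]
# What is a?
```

After line 1: a = [17, 22, 9]
After line 2 (b = a[:], copy): a = [17, 22, 9], b = [17, 22, 9]
After line 3 (c = list(a) is a copy, new object): c = [17, 22, 9]
After line 4 (b[0] = 17 * 5 = 85; only b mutates (copy)): a = [17, 22, 9], b = [85, 22, 9], c = [17, 22, 9]
After line 5 (a[0] = 17, c[0] = 17; result = True)

[17, 22, 9]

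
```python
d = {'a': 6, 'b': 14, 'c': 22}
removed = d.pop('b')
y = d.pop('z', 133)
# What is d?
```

After line 1: d = {'a': 6, 'b': 14, 'c': 22}
After line 2 (pop 'b' returns 14): d = {'a': 6, 'c': 22}, removed = 14
After line 3 (pop 'z' missing, returns default 133): d = {'a': 6, 'c': 22}, y = 133

{'a': 6, 'c': 22}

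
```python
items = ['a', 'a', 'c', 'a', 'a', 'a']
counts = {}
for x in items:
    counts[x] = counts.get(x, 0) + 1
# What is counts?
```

Initial: counts = {}, items = ['a', 'a', 'c', 'a', 'a', 'a']
See 'a': counts = {'a': 1}
See 'a': counts = {'a': 2}
See 'c': counts = {'a': 2, 'c': 1}
See 'a': counts = {'a': 3, 'c': 1}
See 'a': counts = {'a': 4, 'c': 1}
See 'a': counts = {'a': 5, 'c': 1}

{'a': 5, 'c': 1}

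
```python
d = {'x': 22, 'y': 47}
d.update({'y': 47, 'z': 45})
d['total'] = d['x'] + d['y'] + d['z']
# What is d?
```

After line 1: d = {'x': 22, 'y': 47}
After line 2 (y overwritten, z added): d = {'x': 22, 'y': 47, 'z': 45}
After line 3 (total = 22 + 47 + 45 = 114): d = {'x': 22, 'y': 47, 'z': 45, 'total': 114}

{'x': 22, 'y': 47, 'z': 45, 'total': 114}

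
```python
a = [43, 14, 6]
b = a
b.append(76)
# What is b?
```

After line 1: a = [43, 14, 6]
After line 2 (b = a is an alias, same object): a = [43, 14, 6], b = [43, 14, 6]
After line 3 (b.append mutates the shared list): a = [43, 14, 6, 76], b = [43, 14, 6, 76]

[43, 14, 6, 76]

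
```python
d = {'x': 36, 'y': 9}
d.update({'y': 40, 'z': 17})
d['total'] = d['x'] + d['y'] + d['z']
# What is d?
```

After line 1: d = {'x': 36, 'y': 9}
After line 2 (y overwritten, z added): d = {'x': 36, 'y': 40, 'z': 17}
After line 3 (total = 36 + 40 + 17 = 93): d = {'x': 36, 'y': 40, 'z': 17, 'total': 93}

{'x': 36, 'y': 40, 'z': 17, 'total': 93}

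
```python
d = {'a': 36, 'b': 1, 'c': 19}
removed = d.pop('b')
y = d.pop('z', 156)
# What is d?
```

After line 1: d = {'a': 36, 'b': 1, 'c': 19}
After line 2 (pop 'b' returns 1): d = {'a': 36, 'c': 19}, removed = 1
After line 3 (pop 'z' missing, returns default 156): d = {'a': 36, 'c': 19}, y = 156

{'a': 36, 'c': 19}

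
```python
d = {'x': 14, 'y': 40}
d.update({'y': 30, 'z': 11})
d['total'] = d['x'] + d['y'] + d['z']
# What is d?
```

After line 1: d = {'x': 14, 'y': 40}
After line 2 (y overwritten, z added): d = {'x': 14, 'y': 30, 'z': 11}
After line 3 (total = 14 + 30 + 11 = 55): d = {'x': 14, 'y': 30, 'z': 11, 'total': 55}

{'x': 14, 'y': 30, 'z': 11, 'total': 55}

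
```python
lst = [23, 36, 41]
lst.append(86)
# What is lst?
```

[23, 36, 41, 86]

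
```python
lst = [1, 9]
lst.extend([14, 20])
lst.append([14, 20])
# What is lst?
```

After line 1: lst = [1, 9]
After line 2 (extend unpacks [14, 20]): lst = [1, 9, 14, 20]
After line 3 (append adds [14, 20] as single element): lst = [1, 9, 14, 20, [14, 20]]

[1, 9, 14, 20, [14, 20]]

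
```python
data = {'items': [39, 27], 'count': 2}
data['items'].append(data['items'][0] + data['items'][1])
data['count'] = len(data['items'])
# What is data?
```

After line 1: data = {'items': [39, 27], 'count': 2}
After line 2 (append 39 + 27 = 66): data = {'items': [39, 27, 66], 'count': 2}
After line 3 (count = len(items) = 3): data = {'items': [39, 27, 66], 'count': 3}

{'items': [39, 27, 66], 'count': 3}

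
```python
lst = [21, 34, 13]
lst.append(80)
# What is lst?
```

[21, 34, 13, 80]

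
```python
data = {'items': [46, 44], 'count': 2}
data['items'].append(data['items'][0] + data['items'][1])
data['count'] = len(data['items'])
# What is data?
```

After line 1: data = {'items': [46, 44], 'count': 2}
After line 2 (append 46 + 44 = 90): data = {'items': [46, 44, 90], 'count': 2}
After line 3 (count = len(items) = 3): data = {'items': [46, 44, 90], 'count': 3}

{'items': [46, 44, 90], 'count': 3}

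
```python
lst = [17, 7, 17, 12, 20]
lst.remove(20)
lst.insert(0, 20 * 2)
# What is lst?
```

After line 1: lst = [17, 7, 17, 12, 20]
After line 2 (remove first 20): lst = [17, 7, 17, 12]
After line 3 (insert 40 at index 0): lst = [40, 17, 7, 17, 12]

[40, 17, 7, 17, 12]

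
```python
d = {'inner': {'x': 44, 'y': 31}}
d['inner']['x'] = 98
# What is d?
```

After line 1: d = {'inner': {'x': 44, 'y': 31}}
After line 2 (inner x overwritten): d = {'inner': {'x': 98, 'y': 31}}

{'inner': {'x': 98, 'y': 31}}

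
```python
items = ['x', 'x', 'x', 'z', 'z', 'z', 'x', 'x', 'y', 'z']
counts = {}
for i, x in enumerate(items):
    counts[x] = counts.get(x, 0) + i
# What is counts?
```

Initial: counts = {}, items = ['x', 'x', 'x', 'z', 'z', 'z', 'x', 'x', 'y', 'z']
i=0, x='x': counts = {'x': 0}
i=1, x='x': counts = {'x': 1}
i=2, x='x': counts = {'x': 3}
i=3, x='z': counts = {'x': 3, 'z': 3}
i=4, x='z': counts = {'x': 3, 'z': 7}
i=5, x='z': counts = {'x': 3, 'z': 12}
i=6, x='x': counts = {'x': 9, 'z': 12}
i=7, x='x': counts = {'x': 16, 'z': 12}
i=8, x='y': counts = {'x': 16, 'z': 12, 'y': 8}
i=9, x='z': counts = {'x': 16, 'z': 21, 'y': 8}

{'x': 16, 'z': 21, 'y': 8}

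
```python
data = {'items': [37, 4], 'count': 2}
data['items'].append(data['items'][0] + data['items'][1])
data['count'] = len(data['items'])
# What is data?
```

After line 1: data = {'items': [37, 4], 'count': 2}
After line 2 (append 37 + 4 = 41): data = {'items': [37, 4, 41], 'count': 2}
After line 3 (count = len(items) = 3): data = {'items': [37, 4, 41], 'count': 3}

{'items': [37, 4, 41], 'count': 3}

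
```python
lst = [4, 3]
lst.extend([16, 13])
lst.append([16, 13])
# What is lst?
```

After line 1: lst = [4, 3]
After line 2 (extend unpacks [16, 13]): lst = [4, 3, 16, 13]
After line 3 (append adds [16, 13] as single element): lst = [4, 3, 16, 13, [16, 13]]

[4, 3, 16, 13, [16, 13]]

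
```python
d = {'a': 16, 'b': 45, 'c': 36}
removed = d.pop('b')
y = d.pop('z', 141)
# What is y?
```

After line 1: d = {'a': 16, 'b': 45, 'c': 36}
After line 2 (pop 'b' returns 45): d = {'a': 16, 'c': 36}, removed = 45
After line 3 (pop 'z' missing, returns default 141): d = {'a': 16, 'c': 36}, y = 141

141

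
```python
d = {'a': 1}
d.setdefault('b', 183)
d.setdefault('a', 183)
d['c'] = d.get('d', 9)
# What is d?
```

After line 1: d = {'a': 1}
After line 2 (setdefault adds 'b'=183): d = {'a': 1, 'b': 183}
After line 3 (setdefault 'a' no-op, already exists): d = {'a': 1, 'b': 183}
After line 4 (get('d', 9) returns default since 'd' not in d): d = {'a': 1, 'b': 183, 'c': 9}

{'a': 1, 'b': 183, 'c': 9}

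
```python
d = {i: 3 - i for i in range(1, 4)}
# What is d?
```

{1: 2, 2: 1, 3: 0}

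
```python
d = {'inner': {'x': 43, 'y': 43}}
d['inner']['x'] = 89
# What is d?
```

After line 1: d = {'inner': {'x': 43, 'y': 43}}
After line 2 (inner x overwritten): d = {'inner': {'x': 89, 'y': 43}}

{'inner': {'x': 89, 'y': 43}}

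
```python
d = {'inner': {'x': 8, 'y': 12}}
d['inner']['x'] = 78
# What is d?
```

After line 1: d = {'inner': {'x': 8, 'y': 12}}
After line 2 (inner x overwritten): d = {'inner': {'x': 78, 'y': 12}}

{'inner': {'x': 78, 'y': 12}}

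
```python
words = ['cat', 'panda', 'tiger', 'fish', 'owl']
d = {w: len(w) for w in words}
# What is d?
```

{'cat': 3, 'panda': 5, 'tiger': 5, 'fish': 4, 'owl': 3}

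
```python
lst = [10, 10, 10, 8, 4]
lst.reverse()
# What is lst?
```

[4, 8, 10, 10, 10]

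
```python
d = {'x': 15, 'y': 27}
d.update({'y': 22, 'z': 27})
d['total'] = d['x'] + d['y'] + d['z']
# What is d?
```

After line 1: d = {'x': 15, 'y': 27}
After line 2 (y overwritten, z added): d = {'x': 15, 'y': 22, 'z': 27}
After line 3 (total = 15 + 22 + 27 = 64): d = {'x': 15, 'y': 22, 'z': 27, 'total': 64}

{'x': 15, 'y': 22, 'z': 27, 'total': 64}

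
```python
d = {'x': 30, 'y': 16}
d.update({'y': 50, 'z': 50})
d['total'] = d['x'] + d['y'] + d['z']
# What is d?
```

After line 1: d = {'x': 30, 'y': 16}
After line 2 (y overwritten, z added): d = {'x': 30, 'y': 50, 'z': 50}
After line 3 (total = 30 + 50 + 50 = 130): d = {'x': 30, 'y': 50, 'z': 50, 'total': 130}

{'x': 30, 'y': 50, 'z': 50, 'total': 130}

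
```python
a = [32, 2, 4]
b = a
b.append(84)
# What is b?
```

After line 1: a = [32, 2, 4]
After line 2 (b = a is an alias, same object): a = [32, 2, 4], b = [32, 2, 4]
After line 3 (b.append mutates the shared list): a = [32, 2, 4, 84], b = [32, 2, 4, 84]

[32, 2, 4, 84]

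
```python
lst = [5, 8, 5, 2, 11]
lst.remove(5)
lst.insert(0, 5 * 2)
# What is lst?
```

After line 1: lst = [5, 8, 5, 2, 11]
After line 2 (remove first 5): lst = [8, 5, 2, 11]
After line 3 (insert 10 at index 0): lst = [10, 8, 5, 2, 11]

[10, 8, 5, 2, 11]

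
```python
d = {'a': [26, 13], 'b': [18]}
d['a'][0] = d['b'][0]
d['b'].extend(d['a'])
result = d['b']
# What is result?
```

After line 1: d = {'a': [26, 13], 'b': [18]}
After line 2 (a[0] = b[0] = 18): d = {'a': [18, 13], 'b': [18]}
After line 3 (b.extend(a) appends [18, 13]): d = {'a': [18, 13], 'b': [18, 18, 13]}
After line 4: result = d['b'] = [18, 18, 13]

[18, 18, 13]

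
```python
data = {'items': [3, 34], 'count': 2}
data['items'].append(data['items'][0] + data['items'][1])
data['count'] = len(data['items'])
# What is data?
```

After line 1: data = {'items': [3, 34], 'count': 2}
After line 2 (append 3 + 34 = 37): data = {'items': [3, 34, 37], 'count': 2}
After line 3 (count = len(items) = 3): data = {'items': [3, 34, 37], 'count': 3}

{'items': [3, 34, 37], 'count': 3}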